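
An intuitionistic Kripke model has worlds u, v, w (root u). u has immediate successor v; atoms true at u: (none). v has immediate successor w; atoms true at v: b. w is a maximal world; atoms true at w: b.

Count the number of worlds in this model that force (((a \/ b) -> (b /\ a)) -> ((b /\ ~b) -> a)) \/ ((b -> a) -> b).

3

u: forces it.
v: forces it.
w: forces it.
Worlds forcing the formula: {u, v, w}.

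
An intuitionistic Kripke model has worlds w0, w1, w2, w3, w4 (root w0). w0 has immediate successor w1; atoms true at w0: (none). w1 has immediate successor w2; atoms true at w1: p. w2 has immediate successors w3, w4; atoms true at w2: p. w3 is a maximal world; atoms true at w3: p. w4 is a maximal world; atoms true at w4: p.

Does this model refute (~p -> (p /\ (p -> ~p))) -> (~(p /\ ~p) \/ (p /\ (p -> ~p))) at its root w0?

No

w0 ||- (~p -> (p /\ (p -> ~p))) -> (~(p /\ ~p) \/ (p /\ (p -> ~p))): every world accessible from w0 that forces ~p -> (p /\ (p -> ~p)) (namely w0, w1, w2, w3, w4) also forces ~(p /\ ~p) \/ (p /\ (p -> ~p)).
So the root w0 forces (~p -> (p /\ (p -> ~p))) -> (~(p /\ ~p) \/ (p /\ (p -> ~p))); the model is not a countermodel.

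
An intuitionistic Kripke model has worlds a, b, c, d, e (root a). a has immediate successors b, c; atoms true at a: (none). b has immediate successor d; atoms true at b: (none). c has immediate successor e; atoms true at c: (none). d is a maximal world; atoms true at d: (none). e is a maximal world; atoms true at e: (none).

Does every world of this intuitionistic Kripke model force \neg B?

Yes

a \Vdash \neg B: no world accessible from a forces B.
Since the root a forces \neg B and forcing is persistent (monotone upward), every world forces it.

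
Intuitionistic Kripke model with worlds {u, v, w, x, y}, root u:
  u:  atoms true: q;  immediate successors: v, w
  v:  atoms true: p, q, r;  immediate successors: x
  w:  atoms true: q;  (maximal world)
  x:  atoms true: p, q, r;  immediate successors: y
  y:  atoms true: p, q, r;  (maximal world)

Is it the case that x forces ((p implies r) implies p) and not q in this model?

x does not force ((p implies r) implies p) and not q since x fails not q.

No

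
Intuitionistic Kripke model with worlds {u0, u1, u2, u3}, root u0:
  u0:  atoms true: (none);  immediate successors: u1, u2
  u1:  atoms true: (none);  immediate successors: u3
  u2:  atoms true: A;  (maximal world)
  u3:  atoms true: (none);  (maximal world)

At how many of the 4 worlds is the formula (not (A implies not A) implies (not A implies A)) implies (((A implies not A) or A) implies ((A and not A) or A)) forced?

u0: does not force it — u0 does not force (not (A implies not A) implies (not A implies A)) implies (((A implies not A) or A) implies ((A and not A) or A)): already at u0 itself, u0 forces not (A implies not A) implies (not A implies A) but u0 does not force ((A implies not A) or A) implies ((A and not A) or A).
u1: does not force it.
u2: forces it.
u3: does not force it.
Worlds forcing the formula: {u2}.

1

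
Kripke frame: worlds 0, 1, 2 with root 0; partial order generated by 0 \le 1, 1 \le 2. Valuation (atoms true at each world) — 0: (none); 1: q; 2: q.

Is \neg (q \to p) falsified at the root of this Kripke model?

No

0 \Vdash \neg (q \to p): no world accessible from 0 forces q \to p.
So the root 0 forces \neg (q \to p); the model is not a countermodel.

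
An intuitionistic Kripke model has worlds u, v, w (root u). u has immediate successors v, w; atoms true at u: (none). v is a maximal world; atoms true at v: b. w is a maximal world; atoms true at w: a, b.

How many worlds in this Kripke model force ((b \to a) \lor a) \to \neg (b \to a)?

1

u: does not force it — u \nVdash ((b \to a) \lor a) \to \neg (b \to a): at the accessible world w, w \Vdash (b \to a) \lor a but w \nVdash \neg (b \to a).
v: forces it.
w: does not force it.
Worlds forcing the formula: {v}.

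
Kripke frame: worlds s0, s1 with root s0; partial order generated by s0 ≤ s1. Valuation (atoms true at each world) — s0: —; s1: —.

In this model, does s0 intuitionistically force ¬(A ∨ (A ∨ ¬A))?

No

s0 ⊮ ¬(A ∨ (A ∨ ¬A)) since s0 is accessible from s0 and s0 ⊩ A ∨ (A ∨ ¬A).
s0 ⊩ A ∨ (A ∨ ¬A) via the disjunct A ∨ ¬A.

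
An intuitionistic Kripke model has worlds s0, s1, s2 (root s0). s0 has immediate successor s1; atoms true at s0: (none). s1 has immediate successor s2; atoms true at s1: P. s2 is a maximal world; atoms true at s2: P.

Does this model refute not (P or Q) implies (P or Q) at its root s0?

s0 forces not (P or Q) implies (P or Q) vacuously: no world accessible from s0 forces the antecedent not (P or Q).
So the root s0 forces not (P or Q) implies (P or Q); the model is not a countermodel.

No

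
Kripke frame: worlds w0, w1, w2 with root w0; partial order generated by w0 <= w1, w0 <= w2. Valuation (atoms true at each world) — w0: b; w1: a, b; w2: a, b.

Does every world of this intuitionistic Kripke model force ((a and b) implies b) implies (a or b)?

w0 forces ((a and b) implies b) implies (a or b): every world accessible from w0 that forces (a and b) implies b (namely w0, w1, w2) also forces a or b.
Since the root w0 forces ((a and b) implies b) implies (a or b) and forcing is persistent (monotone upward), every world forces it.

Yes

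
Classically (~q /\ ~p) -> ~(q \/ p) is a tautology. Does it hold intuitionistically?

Yes

This is a constructively valid De Morgan direction (conjunction of negations to negated disjunction), which is intuitionistically derivable.
If both ~q and ~p hold at a world, no accessible world forces q or forces p, so none forces q \/ p.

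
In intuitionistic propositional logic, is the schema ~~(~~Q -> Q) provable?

This is the double negation of double-negation elimination, which is intuitionistically derivable.
By Glivenko's theorem the double negation of any classical propositional tautology is intuitionistically provable; ~~Q -> Q is classically a tautology.

Yes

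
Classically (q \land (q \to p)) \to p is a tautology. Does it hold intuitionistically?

This is modus ponens in implicational form, which is intuitionistically derivable.
If a world forces q and q \to p, then applying the implication at that world (which is accessible from itself) gives p.

Yes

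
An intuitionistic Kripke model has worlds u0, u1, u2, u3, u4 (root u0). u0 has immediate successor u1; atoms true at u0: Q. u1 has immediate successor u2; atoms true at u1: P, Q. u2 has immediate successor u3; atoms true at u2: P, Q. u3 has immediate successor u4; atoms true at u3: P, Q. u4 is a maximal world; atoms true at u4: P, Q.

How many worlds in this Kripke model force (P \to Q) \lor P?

u0: forces it.
u1: forces it.
u2: forces it.
u3: forces it.
u4: forces it.
Worlds forcing the formula: {u0, u1, u2, u3, u4}.

5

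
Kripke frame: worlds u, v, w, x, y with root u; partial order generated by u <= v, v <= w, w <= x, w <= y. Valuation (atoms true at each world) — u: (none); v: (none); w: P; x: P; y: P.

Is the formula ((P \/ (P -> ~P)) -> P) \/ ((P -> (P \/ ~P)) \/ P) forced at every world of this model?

u ||- ((P \/ (P -> ~P)) -> P) \/ ((P -> (P \/ ~P)) \/ P) via the disjunct (P \/ (P -> ~P)) -> P.
Since the root u forces ((P \/ (P -> ~P)) -> P) \/ ((P -> (P \/ ~P)) \/ P) and forcing is persistent (monotone upward), every world forces it.

Yes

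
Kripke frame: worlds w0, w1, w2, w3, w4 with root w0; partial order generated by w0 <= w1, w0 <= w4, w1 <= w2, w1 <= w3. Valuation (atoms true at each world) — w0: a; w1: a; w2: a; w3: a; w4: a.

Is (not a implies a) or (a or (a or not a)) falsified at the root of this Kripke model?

No

w0 forces (not a implies a) or (a or (a or not a)) via the disjunct not a implies a.
So the root w0 forces (not a implies a) or (a or (a or not a)); the model is not a countermodel.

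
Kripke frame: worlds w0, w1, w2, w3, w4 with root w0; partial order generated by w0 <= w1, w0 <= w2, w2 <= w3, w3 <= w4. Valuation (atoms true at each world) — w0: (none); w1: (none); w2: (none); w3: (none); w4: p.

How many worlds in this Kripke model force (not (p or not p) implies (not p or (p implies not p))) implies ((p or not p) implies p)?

w0: does not force it — w0 does not force (not (p or not p) implies (not p or (p implies not p))) implies ((p or not p) implies p): already at w0 itself, w0 forces not (p or not p) implies (not p or (p implies not p)) but w0 does not force (p or not p) implies p.
w1: does not force it — w1 does not force (not (p or not p) implies (not p or (p implies not p))) implies ((p or not p) implies p): already at w1 itself, w1 forces not (p or not p) implies (not p or (p implies not p)) but w1 does not force (p or not p) implies p.
w2: forces it.
w3: forces it.
w4: forces it.
Worlds forcing the formula: {w2, w3, w4}.

3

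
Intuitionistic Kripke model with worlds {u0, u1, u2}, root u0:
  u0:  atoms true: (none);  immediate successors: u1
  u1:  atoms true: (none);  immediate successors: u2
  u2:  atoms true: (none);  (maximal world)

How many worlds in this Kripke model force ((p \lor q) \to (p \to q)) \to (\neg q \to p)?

0

u0: does not force it — u0 \nVdash ((p \lor q) \to (p \to q)) \to (\neg q \to p): already at u0 itself, u0 \Vdash (p \lor q) \to (p \to q) but u0 \nVdash \neg q \to p.
u1: does not force it — u1 \nVdash ((p \lor q) \to (p \to q)) \to (\neg q \to p): already at u1 itself, u1 \Vdash (p \lor q) \to (p \to q) but u1 \nVdash \neg q \to p.
u2: does not force it.
Worlds forcing the formula: { }.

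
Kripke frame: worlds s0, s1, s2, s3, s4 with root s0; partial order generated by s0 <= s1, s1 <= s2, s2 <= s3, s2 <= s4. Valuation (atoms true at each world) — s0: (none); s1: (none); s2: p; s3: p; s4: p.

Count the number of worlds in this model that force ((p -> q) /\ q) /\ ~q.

s0: does not force it — s0 ||-/- ((p -> q) /\ q) /\ ~q since s0 fails (p -> q) /\ q.
s1: does not force it.
s2: does not force it.
s3: does not force it.
s4: does not force it.
Worlds forcing the formula: { }.

0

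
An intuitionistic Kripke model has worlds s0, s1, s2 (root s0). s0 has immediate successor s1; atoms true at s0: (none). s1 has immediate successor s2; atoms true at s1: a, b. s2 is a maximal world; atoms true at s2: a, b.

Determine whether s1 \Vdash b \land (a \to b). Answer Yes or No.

s1 \Vdash b \land (a \to b) since s1 forces both conjuncts.

Yes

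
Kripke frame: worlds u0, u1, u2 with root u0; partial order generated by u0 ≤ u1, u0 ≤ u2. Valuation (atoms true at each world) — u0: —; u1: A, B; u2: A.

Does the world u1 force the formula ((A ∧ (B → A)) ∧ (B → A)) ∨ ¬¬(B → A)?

u1 ⊩ ((A ∧ (B → A)) ∧ (B → A)) ∨ ¬¬(B → A) via the disjunct (A ∧ (B → A)) ∧ (B → A).

Yes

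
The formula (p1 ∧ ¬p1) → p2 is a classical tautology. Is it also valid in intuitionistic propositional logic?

Yes

This is an instance of ex falso quodlibet, which is intuitionistically derivable.
No world can force both p1 and ¬p1, so the antecedent p1 ∧ ¬p1 is never forced and the implication holds vacuously at every world.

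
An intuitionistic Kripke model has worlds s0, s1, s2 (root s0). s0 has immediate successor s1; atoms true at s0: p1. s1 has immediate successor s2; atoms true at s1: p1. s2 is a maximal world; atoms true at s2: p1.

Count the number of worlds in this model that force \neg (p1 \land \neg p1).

3

s0: forces it.
s1: forces it.
s2: forces it.
Worlds forcing the formula: {s0, s1, s2}.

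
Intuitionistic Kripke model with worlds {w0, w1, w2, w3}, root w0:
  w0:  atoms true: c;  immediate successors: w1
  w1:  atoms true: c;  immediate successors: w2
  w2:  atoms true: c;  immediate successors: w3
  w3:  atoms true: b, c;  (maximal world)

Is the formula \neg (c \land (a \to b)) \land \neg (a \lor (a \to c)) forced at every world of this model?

No

Not every world: w0 \nVdash \neg (c \land (a \to b)) \land \neg (a \lor (a \to c)).
w0 \nVdash \neg (c \land (a \to b)) \land \neg (a \lor (a \to c)) since w0 fails \neg (c \land (a \to b)).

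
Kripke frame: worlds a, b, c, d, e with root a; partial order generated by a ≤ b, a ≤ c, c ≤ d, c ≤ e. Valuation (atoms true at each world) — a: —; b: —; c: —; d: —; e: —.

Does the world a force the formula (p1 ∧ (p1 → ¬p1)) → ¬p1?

Yes

a ⊩ (p1 ∧ (p1 → ¬p1)) → ¬p1 vacuously: no world accessible from a forces the antecedent p1 ∧ (p1 → ¬p1).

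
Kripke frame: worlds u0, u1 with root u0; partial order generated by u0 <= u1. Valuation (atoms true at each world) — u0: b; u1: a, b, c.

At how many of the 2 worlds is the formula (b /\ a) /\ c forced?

1

u0: does not force it — u0 ||-/- (b /\ a) /\ c since u0 fails b /\ a.
u1: forces it.
Worlds forcing the formula: {u1}.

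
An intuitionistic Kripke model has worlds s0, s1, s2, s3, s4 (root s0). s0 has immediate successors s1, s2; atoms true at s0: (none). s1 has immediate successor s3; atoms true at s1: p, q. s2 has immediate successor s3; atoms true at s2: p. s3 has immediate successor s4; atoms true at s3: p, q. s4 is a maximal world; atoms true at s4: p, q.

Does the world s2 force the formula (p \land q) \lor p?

s2 \Vdash (p \land q) \lor p via the disjunct p.

Yes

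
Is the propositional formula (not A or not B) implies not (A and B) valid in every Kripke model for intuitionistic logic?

This is a constructively valid De Morgan direction (disjunction of negations to negated conjunction), which is intuitionistically derivable.
If not A holds at a world then no accessible world forces A, hence none forces A and B; likewise for not B.

Yes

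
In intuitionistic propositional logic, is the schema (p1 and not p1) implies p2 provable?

Yes

This is an instance of ex falso quodlibet, which is intuitionistically derivable.
No world can force both p1 and not p1, so the antecedent p1 and not p1 is never forced and the implication holds vacuously at every world.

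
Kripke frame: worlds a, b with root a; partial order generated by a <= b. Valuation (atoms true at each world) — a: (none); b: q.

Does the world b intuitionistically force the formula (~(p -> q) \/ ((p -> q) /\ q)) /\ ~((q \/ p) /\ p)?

b ||- (~(p -> q) \/ ((p -> q) /\ q)) /\ ~((q \/ p) /\ p) since b forces both conjuncts.

Yes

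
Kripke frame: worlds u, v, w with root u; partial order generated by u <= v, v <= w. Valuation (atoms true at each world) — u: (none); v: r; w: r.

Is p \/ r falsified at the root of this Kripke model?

u ||-/- p \/ r: neither disjunct is forced at u.
u lacks atom p, so u ||-/- p.
So the root u does not force p \/ r; the model is a countermodel.

Yes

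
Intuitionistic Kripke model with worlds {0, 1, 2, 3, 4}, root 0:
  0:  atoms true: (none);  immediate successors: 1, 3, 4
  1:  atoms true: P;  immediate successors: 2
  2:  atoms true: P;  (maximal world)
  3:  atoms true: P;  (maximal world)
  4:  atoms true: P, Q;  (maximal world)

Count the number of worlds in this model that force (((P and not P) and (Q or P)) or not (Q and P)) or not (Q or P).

3

0: does not force it — 0 does not force (((P and not P) and (Q or P)) or not (Q and P)) or not (Q or P): neither disjunct is forced at 0.
1: forces it.
2: forces it.
3: forces it.
4: does not force it.
Worlds forcing the formula: {1, 2, 3}.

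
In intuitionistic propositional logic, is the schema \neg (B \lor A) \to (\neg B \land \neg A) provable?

This is a constructively valid De Morgan direction (negated disjunction to conjunction of negations), which is intuitionistically derivable.
From \neg (B \lor A): if B held then B \lor A would, contradiction — so \neg B; similarly \neg A.

Yes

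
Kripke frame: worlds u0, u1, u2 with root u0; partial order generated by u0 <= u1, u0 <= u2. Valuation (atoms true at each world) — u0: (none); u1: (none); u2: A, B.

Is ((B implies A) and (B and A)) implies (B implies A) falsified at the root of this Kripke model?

u0 forces ((B implies A) and (B and A)) implies (B implies A): every world accessible from u0 that forces (B implies A) and (B and A) (namely u2) also forces B implies A.
So the root u0 forces ((B implies A) and (B and A)) implies (B implies A); the model is not a countermodel.

No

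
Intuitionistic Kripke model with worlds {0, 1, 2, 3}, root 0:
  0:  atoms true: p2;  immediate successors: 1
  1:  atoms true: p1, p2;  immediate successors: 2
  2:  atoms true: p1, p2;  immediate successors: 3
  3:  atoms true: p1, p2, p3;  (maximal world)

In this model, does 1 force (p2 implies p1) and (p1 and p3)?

No

1 does not force (p2 implies p1) and (p1 and p3) since 1 fails p1 and p3.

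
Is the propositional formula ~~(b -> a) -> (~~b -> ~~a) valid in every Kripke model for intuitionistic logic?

Yes

This is the distribution of double negation over implication, which is intuitionistically derivable.
Assume ~~(b -> a) and ~~b; suppose ~a. Then b -> a would give ~b (by contraposition), contradicting ~~b; so ~(b -> a), contradicting ~~(b -> a). Hence ~~a.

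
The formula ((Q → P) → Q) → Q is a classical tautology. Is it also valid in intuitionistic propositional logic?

No

This is Peirce's law, which is not intuitionistically valid.
A Kripke countermodel: worlds a, b; order generated by a ≤ b; atoms true at each world — a:{}; b:{Q}.
a ⊮ ((Q → P) → Q) → Q: already at a itself, a ⊩ (Q → P) → Q but a ⊮ Q.
a lacks atom Q, so a ⊮ Q.
So the root a does not force the formula.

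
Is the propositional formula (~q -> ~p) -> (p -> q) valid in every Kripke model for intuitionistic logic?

No

This is the converse of contraposition, which is not intuitionistically valid.
A Kripke countermodel: worlds u0, u1; order generated by u0 <= u1; atoms true at each world — u0:{p}; u1:{p,q}.
u0 ||-/- (~q -> ~p) -> (p -> q): already at u0 itself, u0 ||- ~q -> ~p but u0 ||-/- p -> q.
u0 ||-/- p -> q: already at u0 itself, u0 ||- p but u0 ||-/- q.
u0 lacks atom q, so u0 ||-/- q.
So the root u0 does not force the formula.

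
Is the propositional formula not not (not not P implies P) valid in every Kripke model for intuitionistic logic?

Yes

This is the double negation of double-negation elimination, which is intuitionistically derivable.
By Glivenko's theorem the double negation of any classical propositional tautology is intuitionistically provable; not not P implies P is classically a tautology.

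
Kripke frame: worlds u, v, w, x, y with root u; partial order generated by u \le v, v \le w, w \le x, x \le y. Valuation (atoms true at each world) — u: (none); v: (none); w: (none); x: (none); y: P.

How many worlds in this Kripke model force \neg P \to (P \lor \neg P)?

5

u: forces it.
v: forces it.
w: forces it.
x: forces it.
y: forces it.
Worlds forcing the formula: {u, v, w, x, y}.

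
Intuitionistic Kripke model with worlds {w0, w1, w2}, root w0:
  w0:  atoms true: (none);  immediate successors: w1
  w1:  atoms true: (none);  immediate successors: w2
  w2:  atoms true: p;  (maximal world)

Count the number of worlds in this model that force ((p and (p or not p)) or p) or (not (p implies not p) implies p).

1

w0: does not force it — w0 does not force ((p and (p or not p)) or p) or (not (p implies not p) implies p): neither disjunct is forced at w0.
w1: does not force it — w1 does not force ((p and (p or not p)) or p) or (not (p implies not p) implies p): neither disjunct is forced at w1.
w2: forces it.
Worlds forcing the formula: {w2}.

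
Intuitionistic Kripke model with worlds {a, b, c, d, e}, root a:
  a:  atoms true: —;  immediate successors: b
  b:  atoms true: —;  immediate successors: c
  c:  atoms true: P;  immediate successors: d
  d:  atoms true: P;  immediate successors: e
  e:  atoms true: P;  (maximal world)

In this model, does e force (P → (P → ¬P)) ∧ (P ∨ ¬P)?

No

e ⊮ (P → (P → ¬P)) ∧ (P ∨ ¬P) since e fails P → (P → ¬P).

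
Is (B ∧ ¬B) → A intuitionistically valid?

This is an instance of ex falso quodlibet, which is intuitionistically derivable.
No world can force both B and ¬B, so the antecedent B ∧ ¬B is never forced and the implication holds vacuously at every world.

Yes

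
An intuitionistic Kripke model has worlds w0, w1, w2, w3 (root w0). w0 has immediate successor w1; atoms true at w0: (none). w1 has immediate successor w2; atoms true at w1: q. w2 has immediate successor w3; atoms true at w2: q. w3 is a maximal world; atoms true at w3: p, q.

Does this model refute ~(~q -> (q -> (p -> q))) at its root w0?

w0 ||-/- ~(~q -> (q -> (p -> q))) since w0 is accessible from w0 and w0 ||- ~q -> (q -> (p -> q)).
w0 ||- ~q -> (q -> (p -> q)) vacuously: no world accessible from w0 forces the antecedent ~q.
So the root w0 does not force ~(~q -> (q -> (p -> q))); the model is a countermodel.

Yes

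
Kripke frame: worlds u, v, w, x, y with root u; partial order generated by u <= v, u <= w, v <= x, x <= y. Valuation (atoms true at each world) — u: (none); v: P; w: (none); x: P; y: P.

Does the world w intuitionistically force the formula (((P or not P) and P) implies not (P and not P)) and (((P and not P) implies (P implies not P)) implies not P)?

Yes

w forces (((P or not P) and P) implies not (P and not P)) and (((P and not P) implies (P implies not P)) implies not P) since w forces both conjuncts.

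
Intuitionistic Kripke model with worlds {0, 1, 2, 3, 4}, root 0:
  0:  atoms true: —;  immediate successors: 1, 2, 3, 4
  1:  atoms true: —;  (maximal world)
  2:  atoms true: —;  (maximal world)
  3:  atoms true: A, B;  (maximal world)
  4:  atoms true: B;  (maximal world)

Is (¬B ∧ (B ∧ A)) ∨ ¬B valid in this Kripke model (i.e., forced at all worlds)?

Not every world: 0 ⊮ (¬B ∧ (B ∧ A)) ∨ ¬B.
0 ⊮ (¬B ∧ (B ∧ A)) ∨ ¬B: neither disjunct is forced at 0.
0 ⊮ ¬B ∧ (B ∧ A) since 0 fails ¬B.

No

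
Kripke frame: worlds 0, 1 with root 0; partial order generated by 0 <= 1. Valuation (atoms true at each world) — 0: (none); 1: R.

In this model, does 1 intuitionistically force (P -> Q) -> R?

1 ||- (P -> Q) -> R: every world accessible from 1 that forces P -> Q (namely 1) also forces R.

Yes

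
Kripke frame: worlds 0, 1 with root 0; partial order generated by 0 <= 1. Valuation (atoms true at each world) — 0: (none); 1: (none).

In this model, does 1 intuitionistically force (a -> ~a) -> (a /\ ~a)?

1 ||-/- (a -> ~a) -> (a /\ ~a): already at 1 itself, 1 ||- a -> ~a but 1 ||-/- a /\ ~a.
1 ||-/- a /\ ~a since 1 fails a.

No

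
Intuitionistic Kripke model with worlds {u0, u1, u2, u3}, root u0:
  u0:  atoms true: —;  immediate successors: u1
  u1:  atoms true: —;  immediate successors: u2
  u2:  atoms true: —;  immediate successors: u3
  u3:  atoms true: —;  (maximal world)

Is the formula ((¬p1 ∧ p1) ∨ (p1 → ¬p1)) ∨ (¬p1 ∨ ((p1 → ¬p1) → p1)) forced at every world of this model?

u0 ⊩ ((¬p1 ∧ p1) ∨ (p1 → ¬p1)) ∨ (¬p1 ∨ ((p1 → ¬p1) → p1)) via the disjunct (¬p1 ∧ p1) ∨ (p1 → ¬p1).
Since the root u0 forces ((¬p1 ∧ p1) ∨ (p1 → ¬p1)) ∨ (¬p1 ∨ ((p1 → ¬p1) → p1)) and forcing is persistent (monotone upward), every world forces it.

Yes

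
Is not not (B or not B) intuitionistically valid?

Yes

This is the double negation of excluded middle, which is intuitionistically derivable.
Assuming not (B or not B): from B we'd get B or not B, so not B; but then B or not B again — contradiction. Hence not not (B or not B).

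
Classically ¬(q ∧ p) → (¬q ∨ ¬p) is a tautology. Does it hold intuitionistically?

No

This is the constructively invalid direction of De Morgan's law for conjunction, which is not intuitionistically valid.
A Kripke countermodel: worlds u, v, w; order generated by u ≤ v, u ≤ w; atoms true at each world — u:{}; v:{q}; w:{p}.
u ⊮ ¬(q ∧ p) → (¬q ∨ ¬p): already at u itself, u ⊩ ¬(q ∧ p) but u ⊮ ¬q ∨ ¬p.
u ⊮ ¬q ∨ ¬p: neither disjunct is forced at u.
u ⊮ ¬q since v is accessible from u and v ⊩ q.
So the root u does not force the formula.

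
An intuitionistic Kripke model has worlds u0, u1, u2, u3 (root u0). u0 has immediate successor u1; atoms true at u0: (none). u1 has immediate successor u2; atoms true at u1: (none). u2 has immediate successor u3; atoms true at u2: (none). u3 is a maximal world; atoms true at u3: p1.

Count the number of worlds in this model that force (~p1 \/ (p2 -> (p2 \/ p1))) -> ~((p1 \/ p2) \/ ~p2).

0

u0: does not force it — u0 ||-/- (~p1 \/ (p2 -> (p2 \/ p1))) -> ~((p1 \/ p2) \/ ~p2): already at u0 itself, u0 ||- ~p1 \/ (p2 -> (p2 \/ p1)) but u0 ||-/- ~((p1 \/ p2) \/ ~p2).
u1: does not force it.
u2: does not force it.
u3: does not force it.
Worlds forcing the formula: { }.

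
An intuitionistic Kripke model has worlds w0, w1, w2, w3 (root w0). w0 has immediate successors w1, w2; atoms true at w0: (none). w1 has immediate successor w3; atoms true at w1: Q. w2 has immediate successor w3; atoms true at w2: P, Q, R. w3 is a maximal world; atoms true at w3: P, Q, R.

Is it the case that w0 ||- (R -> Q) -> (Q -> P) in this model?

No

w0 ||-/- (R -> Q) -> (Q -> P): already at w0 itself, w0 ||- R -> Q but w0 ||-/- Q -> P.
w0 ||-/- Q -> P: at the accessible world w1, w1 ||- Q but w1 ||-/- P.
w1 lacks atom P, so w1 ||-/- P.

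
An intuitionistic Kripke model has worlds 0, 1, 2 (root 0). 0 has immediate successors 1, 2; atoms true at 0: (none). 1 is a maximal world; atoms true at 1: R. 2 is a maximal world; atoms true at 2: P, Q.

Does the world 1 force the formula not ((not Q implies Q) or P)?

1 forces not ((not Q implies Q) or P): no world accessible from 1 forces (not Q implies Q) or P.

Yes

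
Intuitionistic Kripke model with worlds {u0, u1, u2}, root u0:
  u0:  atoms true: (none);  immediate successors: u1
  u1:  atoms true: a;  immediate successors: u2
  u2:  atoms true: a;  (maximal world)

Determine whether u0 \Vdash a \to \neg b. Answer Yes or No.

u0 \Vdash a \to \neg b: every world accessible from u0 that forces a (namely u1, u2) also forces \neg b.

Yes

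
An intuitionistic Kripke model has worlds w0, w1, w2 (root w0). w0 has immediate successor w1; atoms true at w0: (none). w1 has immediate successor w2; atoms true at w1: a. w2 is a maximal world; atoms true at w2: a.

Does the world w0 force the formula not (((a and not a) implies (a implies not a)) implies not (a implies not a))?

No

w0 does not force not (((a and not a) implies (a implies not a)) implies not (a implies not a)) since w0 is accessible from w0 and w0 forces ((a and not a) implies (a implies not a)) implies not (a implies not a).
w0 forces ((a and not a) implies (a implies not a)) implies not (a implies not a): every world accessible from w0 that forces (a and not a) implies (a implies not a) (namely w0, w1, w2) also forces not (a implies not a).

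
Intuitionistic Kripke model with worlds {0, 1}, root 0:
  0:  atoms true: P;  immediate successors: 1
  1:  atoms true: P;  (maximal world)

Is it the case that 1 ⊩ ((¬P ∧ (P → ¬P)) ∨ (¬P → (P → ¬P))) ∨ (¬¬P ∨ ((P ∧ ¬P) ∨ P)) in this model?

Yes

1 ⊩ ((¬P ∧ (P → ¬P)) ∨ (¬P → (P → ¬P))) ∨ (¬¬P ∨ ((P ∧ ¬P) ∨ P)) via the disjunct (¬P ∧ (P → ¬P)) ∨ (¬P → (P → ¬P)).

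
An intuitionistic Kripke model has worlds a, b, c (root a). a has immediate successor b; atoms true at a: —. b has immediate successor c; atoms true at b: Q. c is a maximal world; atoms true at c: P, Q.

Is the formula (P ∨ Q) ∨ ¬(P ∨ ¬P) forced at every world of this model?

No

Not every world: a ⊮ (P ∨ Q) ∨ ¬(P ∨ ¬P).
a ⊮ (P ∨ Q) ∨ ¬(P ∨ ¬P): neither disjunct is forced at a.
a ⊮ P ∨ Q: neither disjunct is forced at a.
a lacks atom P, so a ⊮ P.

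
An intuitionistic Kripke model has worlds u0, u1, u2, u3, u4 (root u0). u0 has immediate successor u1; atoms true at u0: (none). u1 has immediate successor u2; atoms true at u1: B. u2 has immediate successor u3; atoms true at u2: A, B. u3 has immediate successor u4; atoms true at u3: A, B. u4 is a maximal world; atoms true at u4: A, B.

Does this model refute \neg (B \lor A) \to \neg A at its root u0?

No

u0 \Vdash \neg (B \lor A) \to \neg A vacuously: no world accessible from u0 forces the antecedent \neg (B \lor A).
So the root u0 forces \neg (B \lor A) \to \neg A; the model is not a countermodel.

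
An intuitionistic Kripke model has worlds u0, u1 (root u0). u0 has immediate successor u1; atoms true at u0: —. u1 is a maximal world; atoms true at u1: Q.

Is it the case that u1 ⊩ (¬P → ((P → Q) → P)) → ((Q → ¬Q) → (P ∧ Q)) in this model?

u1 ⊩ (¬P → ((P → Q) → P)) → ((Q → ¬Q) → (P ∧ Q)) vacuously: no world accessible from u1 forces the antecedent ¬P → ((P → Q) → P).

Yes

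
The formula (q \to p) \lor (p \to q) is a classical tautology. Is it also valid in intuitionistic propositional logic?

This is the Gödel–Dummett linearity axiom, which is not intuitionistically valid.
A Kripke countermodel: worlds u0, u1, u2; order generated by u0 \le u1, u0 \le u2; atoms true at each world — u0:{}; u1:{q}; u2:{p}.
u0 \nVdash (q \to p) \lor (p \to q): neither disjunct is forced at u0.
u0 \nVdash q \to p: at the accessible world u1, u1 \Vdash q but u1 \nVdash p.
u1 lacks atom p, so u1 \nVdash p.
So the root u0 does not force the formula.

No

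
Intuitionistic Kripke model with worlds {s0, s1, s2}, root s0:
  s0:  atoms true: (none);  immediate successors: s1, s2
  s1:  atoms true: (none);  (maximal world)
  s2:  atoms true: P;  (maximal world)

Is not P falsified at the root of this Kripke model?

Yes

s0 does not force not P since s2 is accessible from s0 and s2 forces P.
So the root s0 does not force not P; the model is a countermodel.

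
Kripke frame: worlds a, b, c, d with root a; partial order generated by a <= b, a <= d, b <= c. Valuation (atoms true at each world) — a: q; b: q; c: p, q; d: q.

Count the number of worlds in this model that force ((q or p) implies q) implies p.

a: does not force it — a does not force ((q or p) implies q) implies p: already at a itself, a forces (q or p) implies q but a does not force p.
b: does not force it — b does not force ((q or p) implies q) implies p: already at b itself, b forces (q or p) implies q but b does not force p.
c: forces it.
d: does not force it — d does not force ((q or p) implies q) implies p: already at d itself, d forces (q or p) implies q but d does not force p.
Worlds forcing the formula: {c}.

1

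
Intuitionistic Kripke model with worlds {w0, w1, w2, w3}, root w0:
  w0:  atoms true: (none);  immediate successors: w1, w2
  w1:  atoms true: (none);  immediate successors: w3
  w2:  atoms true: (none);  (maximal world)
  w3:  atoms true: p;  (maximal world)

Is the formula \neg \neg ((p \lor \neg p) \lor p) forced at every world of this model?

Yes

w0 \Vdash \neg \neg ((p \lor \neg p) \lor p): no world accessible from w0 forces \neg ((p \lor \neg p) \lor p).
Since the root w0 forces \neg \neg ((p \lor \neg p) \lor p) and forcing is persistent (monotone upward), every world forces it.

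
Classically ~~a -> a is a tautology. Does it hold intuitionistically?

No

This is double-negation elimination, which is not intuitionistically valid.
A Kripke countermodel: worlds w0, w1; order generated by w0 <= w1; atoms true at each world — w0:{}; w1:{a}.
w0 ||-/- ~~a -> a: already at w0 itself, w0 ||- ~~a but w0 ||-/- a.
w0 lacks atom a, so w0 ||-/- a.
So the root w0 does not force the formula.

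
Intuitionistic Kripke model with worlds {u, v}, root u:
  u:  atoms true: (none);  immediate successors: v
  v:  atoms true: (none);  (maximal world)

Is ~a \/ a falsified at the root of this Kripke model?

u ||- ~a \/ a via the disjunct ~a.
So the root u forces ~a \/ a; the model is not a countermodel.

No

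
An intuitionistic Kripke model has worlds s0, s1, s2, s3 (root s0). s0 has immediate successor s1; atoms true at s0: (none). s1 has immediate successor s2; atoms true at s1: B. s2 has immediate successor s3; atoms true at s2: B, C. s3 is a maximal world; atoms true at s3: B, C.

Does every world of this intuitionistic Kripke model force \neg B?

Not every world: s0 \nVdash \neg B.
s0 \nVdash \neg B since s1 is accessible from s0 and s1 \Vdash B.

No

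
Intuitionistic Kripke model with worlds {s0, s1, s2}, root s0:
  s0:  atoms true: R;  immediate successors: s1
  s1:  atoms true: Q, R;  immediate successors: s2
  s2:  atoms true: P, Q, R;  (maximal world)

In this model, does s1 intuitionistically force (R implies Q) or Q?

s1 forces (R implies Q) or Q via the disjunct R implies Q.

Yes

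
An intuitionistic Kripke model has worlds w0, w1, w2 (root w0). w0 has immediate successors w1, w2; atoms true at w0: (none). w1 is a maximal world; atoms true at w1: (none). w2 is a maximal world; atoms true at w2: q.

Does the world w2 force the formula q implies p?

w2 does not force q implies p: already at w2 itself, w2 forces q but w2 does not force p.
w2 lacks atom p, so w2 does not force p.

No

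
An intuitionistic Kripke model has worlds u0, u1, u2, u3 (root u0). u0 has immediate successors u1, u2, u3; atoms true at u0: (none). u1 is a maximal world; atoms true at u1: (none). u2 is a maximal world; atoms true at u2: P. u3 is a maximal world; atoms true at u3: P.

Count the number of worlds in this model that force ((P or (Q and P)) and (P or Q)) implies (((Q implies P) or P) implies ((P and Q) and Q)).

1

u0: does not force it — u0 does not force ((P or (Q and P)) and (P or Q)) implies (((Q implies P) or P) implies ((P and Q) and Q)): at the accessible world u2, u2 forces (P or (Q and P)) and (P or Q) but u2 does not force ((Q implies P) or P) implies ((P and Q) and Q).
u1: forces it.
u2: does not force it.
u3: does not force it.
Worlds forcing the formula: {u1}.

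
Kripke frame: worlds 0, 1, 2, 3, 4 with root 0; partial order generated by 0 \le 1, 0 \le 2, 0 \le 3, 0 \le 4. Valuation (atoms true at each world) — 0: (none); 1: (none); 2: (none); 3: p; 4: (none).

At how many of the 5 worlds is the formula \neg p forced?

0: does not force it — 0 \nVdash \neg p since 3 is accessible from 0 and 3 \Vdash p.
1: forces it.
2: forces it.
3: does not force it.
4: forces it.
Worlds forcing the formula: {1, 2, 4}.

3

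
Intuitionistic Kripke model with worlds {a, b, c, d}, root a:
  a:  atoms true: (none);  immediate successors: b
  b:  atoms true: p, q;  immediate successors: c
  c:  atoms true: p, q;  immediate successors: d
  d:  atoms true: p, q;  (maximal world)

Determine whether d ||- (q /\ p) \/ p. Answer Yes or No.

d ||- (q /\ p) \/ p via the disjunct q /\ p.

Yes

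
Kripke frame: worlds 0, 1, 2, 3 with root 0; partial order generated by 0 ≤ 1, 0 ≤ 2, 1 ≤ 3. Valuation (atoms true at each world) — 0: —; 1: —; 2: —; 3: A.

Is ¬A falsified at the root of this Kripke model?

Yes

0 ⊮ ¬A since 3 is accessible from 0 and 3 ⊩ A.
So the root 0 does not force ¬A; the model is a countermodel.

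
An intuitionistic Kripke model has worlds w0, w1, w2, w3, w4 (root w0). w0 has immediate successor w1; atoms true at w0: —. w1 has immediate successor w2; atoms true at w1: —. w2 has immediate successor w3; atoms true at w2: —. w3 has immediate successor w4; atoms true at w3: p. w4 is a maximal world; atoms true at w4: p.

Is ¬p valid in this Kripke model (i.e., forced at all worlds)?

Not every world: w0 ⊮ ¬p.
w0 ⊮ ¬p since w3 is accessible from w0 and w3 ⊩ p.

No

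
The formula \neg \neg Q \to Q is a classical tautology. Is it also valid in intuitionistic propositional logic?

This is double-negation elimination, which is not intuitionistically valid.
A Kripke countermodel: worlds u, v; order generated by u \le v; atoms true at each world — u:{}; v:{Q}.
u \nVdash \neg \neg Q \to Q: already at u itself, u \Vdash \neg \neg Q but u \nVdash Q.
u lacks atom Q, so u \nVdash Q.
So the root u does not force the formula.

No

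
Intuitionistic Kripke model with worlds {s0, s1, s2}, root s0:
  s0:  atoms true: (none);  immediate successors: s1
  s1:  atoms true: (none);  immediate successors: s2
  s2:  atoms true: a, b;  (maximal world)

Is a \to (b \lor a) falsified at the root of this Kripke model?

s0 \Vdash a \to (b \lor a): every world accessible from s0 that forces a (namely s2) also forces b \lor a.
So the root s0 forces a \to (b \lor a); the model is not a countermodel.

No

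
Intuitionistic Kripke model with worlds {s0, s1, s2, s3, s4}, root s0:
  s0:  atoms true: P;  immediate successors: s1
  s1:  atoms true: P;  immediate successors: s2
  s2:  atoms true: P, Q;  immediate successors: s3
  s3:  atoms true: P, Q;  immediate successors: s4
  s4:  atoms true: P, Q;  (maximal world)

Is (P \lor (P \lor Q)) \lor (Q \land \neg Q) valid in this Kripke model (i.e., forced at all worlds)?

Yes

s0 \Vdash (P \lor (P \lor Q)) \lor (Q \land \neg Q) via the disjunct P \lor (P \lor Q).
Since the root s0 forces (P \lor (P \lor Q)) \lor (Q \land \neg Q) and forcing is persistent (monotone upward), every world forces it.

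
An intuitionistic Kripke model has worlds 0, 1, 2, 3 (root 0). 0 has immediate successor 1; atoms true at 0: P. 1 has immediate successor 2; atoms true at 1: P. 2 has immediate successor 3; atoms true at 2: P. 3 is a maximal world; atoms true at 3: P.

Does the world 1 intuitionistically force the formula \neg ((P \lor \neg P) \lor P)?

No

1 \nVdash \neg ((P \lor \neg P) \lor P) since 1 is accessible from 1 and 1 \Vdash (P \lor \neg P) \lor P.
1 \Vdash (P \lor \neg P) \lor P via the disjunct P \lor \neg P.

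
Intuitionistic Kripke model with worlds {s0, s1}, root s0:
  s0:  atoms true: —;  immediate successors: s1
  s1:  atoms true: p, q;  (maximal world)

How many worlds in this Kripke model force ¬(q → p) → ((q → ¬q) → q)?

2

s0: forces it.
s1: forces it.
Worlds forcing the formula: {s0, s1}.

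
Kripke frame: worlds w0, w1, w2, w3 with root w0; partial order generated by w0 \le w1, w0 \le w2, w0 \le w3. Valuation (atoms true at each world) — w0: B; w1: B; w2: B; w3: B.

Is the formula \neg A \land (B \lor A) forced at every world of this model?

Yes

w0 \Vdash \neg A \land (B \lor A) since w0 forces both conjuncts.
Since the root w0 forces \neg A \land (B \lor A) and forcing is persistent (monotone upward), every world forces it.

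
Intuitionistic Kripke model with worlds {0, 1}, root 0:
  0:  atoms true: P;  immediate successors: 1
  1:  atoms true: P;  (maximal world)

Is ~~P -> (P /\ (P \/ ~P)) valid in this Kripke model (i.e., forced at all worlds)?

0 ||- ~~P -> (P /\ (P \/ ~P)): every world accessible from 0 that forces ~~P (namely 0, 1) also forces P /\ (P \/ ~P).
Since the root 0 forces ~~P -> (P /\ (P \/ ~P)) and forcing is persistent (monotone upward), every world forces it.

Yes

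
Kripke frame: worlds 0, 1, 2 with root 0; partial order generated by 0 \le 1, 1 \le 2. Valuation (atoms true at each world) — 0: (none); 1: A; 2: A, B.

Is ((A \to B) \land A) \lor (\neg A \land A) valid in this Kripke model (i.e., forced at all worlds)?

Not every world: 0 \nVdash ((A \to B) \land A) \lor (\neg A \land A).
0 \nVdash ((A \to B) \land A) \lor (\neg A \land A): neither disjunct is forced at 0.
0 \nVdash (A \to B) \land A since 0 fails A \to B.

No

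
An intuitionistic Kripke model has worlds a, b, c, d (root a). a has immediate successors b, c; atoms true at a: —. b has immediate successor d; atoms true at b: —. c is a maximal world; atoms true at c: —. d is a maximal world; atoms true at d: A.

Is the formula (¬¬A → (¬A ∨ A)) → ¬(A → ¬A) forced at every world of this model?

Not every world: a ⊮ (¬¬A → (¬A ∨ A)) → ¬(A → ¬A).
a ⊮ (¬¬A → (¬A ∨ A)) → ¬(A → ¬A): at the accessible world c, c ⊩ ¬¬A → (¬A ∨ A) but c ⊮ ¬(A → ¬A).
c ⊮ ¬(A → ¬A) since c is accessible from c and c ⊩ A → ¬A.
c ⊩ A → ¬A vacuously: no world accessible from c forces the antecedent A.

No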